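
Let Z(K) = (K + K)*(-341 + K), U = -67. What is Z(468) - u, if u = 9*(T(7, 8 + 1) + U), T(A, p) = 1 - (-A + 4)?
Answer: 119439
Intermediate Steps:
Z(K) = 2*K*(-341 + K) (Z(K) = (2*K)*(-341 + K) = 2*K*(-341 + K))
T(A, p) = -3 + A (T(A, p) = 1 - (4 - A) = 1 + (-4 + A) = -3 + A)
u = -567 (u = 9*((-3 + 7) - 67) = 9*(4 - 67) = 9*(-63) = -567)
Z(468) - u = 2*468*(-341 + 468) - 1*(-567) = 2*468*127 + 567 = 118872 + 567 = 119439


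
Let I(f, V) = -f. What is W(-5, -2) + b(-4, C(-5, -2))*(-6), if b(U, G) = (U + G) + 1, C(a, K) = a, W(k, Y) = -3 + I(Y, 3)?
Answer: 47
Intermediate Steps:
W(k, Y) = -3 - Y
b(U, G) = 1 + G + U (b(U, G) = (G + U) + 1 = 1 + G + U)
W(-5, -2) + b(-4, C(-5, -2))*(-6) = (-3 - 1*(-2)) + (1 - 5 - 4)*(-6) = (-3 + 2) - 8*(-6) = -1 + 48 = 47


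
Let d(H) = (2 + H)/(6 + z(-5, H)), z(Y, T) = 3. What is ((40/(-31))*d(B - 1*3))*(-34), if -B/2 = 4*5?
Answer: -55760/279 ≈ -199.86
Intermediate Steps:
B = -40 (B = -8*5 = -2*20 = -40)
d(H) = 2/9 + H/9 (d(H) = (2 + H)/(6 + 3) = (2 + H)/9 = (2 + H)*(1/9) = 2/9 + H/9)
((40/(-31))*d(B - 1*3))*(-34) = ((40/(-31))*(2/9 + (-40 - 1*3)/9))*(-34) = ((40*(-1/31))*(2/9 + (-40 - 3)/9))*(-34) = -40*(2/9 + (1/9)*(-43))/31*(-34) = -40*(2/9 - 43/9)/31*(-34) = -40/31*(-41/9)*(-34) = (1640/279)*(-34) = -55760/279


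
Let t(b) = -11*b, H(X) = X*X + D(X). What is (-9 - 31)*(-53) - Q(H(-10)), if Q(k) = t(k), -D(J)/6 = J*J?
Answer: -3380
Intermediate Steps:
D(J) = -6*J² (D(J) = -6*J*J = -6*J²)
H(X) = -5*X² (H(X) = X*X - 6*X² = X² - 6*X² = -5*X²)
Q(k) = -11*k
(-9 - 31)*(-53) - Q(H(-10)) = (-9 - 31)*(-53) - (-11)*(-5*(-10)²) = -40*(-53) - (-11)*(-5*100) = 2120 - (-11)*(-500) = 2120 - 1*5500 = 2120 - 5500 = -3380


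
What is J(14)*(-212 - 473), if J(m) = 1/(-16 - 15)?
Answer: 685/31 ≈ 22.097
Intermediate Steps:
J(m) = -1/31 (J(m) = 1/(-31) = -1/31)
J(14)*(-212 - 473) = -(-212 - 473)/31 = -1/31*(-685) = 685/31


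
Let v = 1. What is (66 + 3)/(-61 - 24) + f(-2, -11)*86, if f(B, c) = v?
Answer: 7241/85 ≈ 85.188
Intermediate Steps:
f(B, c) = 1
(66 + 3)/(-61 - 24) + f(-2, -11)*86 = (66 + 3)/(-61 - 24) + 1*86 = 69/(-85) + 86 = 69*(-1/85) + 86 = -69/85 + 86 = 7241/85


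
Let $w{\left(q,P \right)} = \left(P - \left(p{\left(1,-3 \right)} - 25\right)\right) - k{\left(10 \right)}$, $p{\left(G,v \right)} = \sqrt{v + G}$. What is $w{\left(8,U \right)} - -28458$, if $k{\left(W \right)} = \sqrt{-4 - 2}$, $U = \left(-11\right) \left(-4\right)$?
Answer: $28527 - i \sqrt{2} - i \sqrt{6} \approx 28527.0 - 3.8637 i$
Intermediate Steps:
$p{\left(G,v \right)} = \sqrt{G + v}$
$U = 44$
$k{\left(W \right)} = i \sqrt{6}$ ($k{\left(W \right)} = \sqrt{-6} = i \sqrt{6}$)
$w{\left(q,P \right)} = 25 + P - i \sqrt{2} - i \sqrt{6}$ ($w{\left(q,P \right)} = \left(P - \left(\sqrt{1 - 3} - 25\right)\right) - i \sqrt{6} = \left(P - \left(\sqrt{-2} - 25\right)\right) - i \sqrt{6} = \left(P - \left(i \sqrt{2} - 25\right)\right) - i \sqrt{6} = \left(P - \left(-25 + i \sqrt{2}\right)\right) - i \sqrt{6} = \left(P + \left(25 - i \sqrt{2}\right)\right) - i \sqrt{6} = \left(25 + P - i \sqrt{2}\right) - i \sqrt{6} = 25 + P - i \sqrt{2} - i \sqrt{6}$)
$w{\left(8,U \right)} - -28458 = \left(25 + 44 - i \sqrt{2} - i \sqrt{6}\right) - -28458 = \left(69 - i \sqrt{2} - i \sqrt{6}\right) + 28458 = 28527 - i \sqrt{2} - i \sqrt{6}$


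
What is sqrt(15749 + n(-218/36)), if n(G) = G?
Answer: sqrt(566746)/6 ≈ 125.47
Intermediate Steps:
sqrt(15749 + n(-218/36)) = sqrt(15749 - 218/36) = sqrt(15749 - 218*1/36) = sqrt(15749 - 109/18) = sqrt(283373/18) = sqrt(566746)/6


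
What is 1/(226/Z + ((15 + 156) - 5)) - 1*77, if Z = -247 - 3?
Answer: -1588924/20637 ≈ -76.994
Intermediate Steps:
Z = -250
1/(226/Z + ((15 + 156) - 5)) - 1*77 = 1/(226/(-250) + ((15 + 156) - 5)) - 1*77 = 1/(226*(-1/250) + (171 - 5)) - 77 = 1/(-113/125 + 166) - 77 = 1/(20637/125) - 77 = 125/20637 - 77 = -1588924/20637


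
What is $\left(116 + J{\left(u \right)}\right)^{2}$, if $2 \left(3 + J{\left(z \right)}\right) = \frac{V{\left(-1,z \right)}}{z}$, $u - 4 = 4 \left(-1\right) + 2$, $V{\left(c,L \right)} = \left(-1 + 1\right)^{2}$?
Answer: $12769$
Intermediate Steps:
$V{\left(c,L \right)} = 0$ ($V{\left(c,L \right)} = 0^{2} = 0$)
$u = 2$ ($u = 4 + \left(4 \left(-1\right) + 2\right) = 4 + \left(-4 + 2\right) = 4 - 2 = 2$)
$J{\left(z \right)} = -3$ ($J{\left(z \right)} = -3 + \frac{0 \frac{1}{z}}{2} = -3 + \frac{1}{2} \cdot 0 = -3 + 0 = -3$)
$\left(116 + J{\left(u \right)}\right)^{2} = \left(116 - 3\right)^{2} = 113^{2} = 12769$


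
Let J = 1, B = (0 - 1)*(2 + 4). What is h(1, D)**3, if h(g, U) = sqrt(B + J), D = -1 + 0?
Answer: -5*I*sqrt(5) ≈ -11.18*I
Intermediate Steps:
D = -1
B = -6 (B = -1*6 = -6)
h(g, U) = I*sqrt(5) (h(g, U) = sqrt(-6 + 1) = sqrt(-5) = I*sqrt(5))
h(1, D)**3 = (I*sqrt(5))**3 = -5*I*sqrt(5)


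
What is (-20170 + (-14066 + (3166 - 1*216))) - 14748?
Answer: -46034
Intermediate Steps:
(-20170 + (-14066 + (3166 - 1*216))) - 14748 = (-20170 + (-14066 + (3166 - 216))) - 14748 = (-20170 + (-14066 + 2950)) - 14748 = (-20170 - 11116) - 14748 = -31286 - 14748 = -46034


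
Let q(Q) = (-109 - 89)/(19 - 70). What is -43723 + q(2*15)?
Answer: -743225/17 ≈ -43719.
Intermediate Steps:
q(Q) = 66/17 (q(Q) = -198/(-51) = -198*(-1/51) = 66/17)
-43723 + q(2*15) = -43723 + 66/17 = -743225/17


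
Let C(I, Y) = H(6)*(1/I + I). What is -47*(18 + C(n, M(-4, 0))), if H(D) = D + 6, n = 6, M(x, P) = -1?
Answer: -4324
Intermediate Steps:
H(D) = 6 + D
C(I, Y) = 12*I + 12/I (C(I, Y) = (6 + 6)*(1/I + I) = 12*(I + 1/I) = 12*I + 12/I)
-47*(18 + C(n, M(-4, 0))) = -47*(18 + (12*6 + 12/6)) = -47*(18 + (72 + 12*(1/6))) = -47*(18 + (72 + 2)) = -47*(18 + 74) = -47*92 = -4324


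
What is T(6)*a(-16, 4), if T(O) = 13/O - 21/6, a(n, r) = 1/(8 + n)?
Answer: ⅙ ≈ 0.16667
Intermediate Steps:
T(O) = -7/2 + 13/O (T(O) = 13/O - 21*⅙ = 13/O - 7/2 = -7/2 + 13/O)
T(6)*a(-16, 4) = (-7/2 + 13/6)/(8 - 16) = (-7/2 + 13*(⅙))/(-8) = (-7/2 + 13/6)*(-⅛) = -4/3*(-⅛) = ⅙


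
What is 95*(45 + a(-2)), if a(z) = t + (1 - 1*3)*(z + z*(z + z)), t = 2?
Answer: 3325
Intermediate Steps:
a(z) = 2 - 4*z² - 2*z (a(z) = 2 + (1 - 1*3)*(z + z*(z + z)) = 2 + (1 - 3)*(z + z*(2*z)) = 2 - 2*(z + 2*z²) = 2 + (-4*z² - 2*z) = 2 - 4*z² - 2*z)
95*(45 + a(-2)) = 95*(45 + (2 - 4*(-2)² - 2*(-2))) = 95*(45 + (2 - 4*4 + 4)) = 95*(45 + (2 - 16 + 4)) = 95*(45 - 10) = 95*35 = 3325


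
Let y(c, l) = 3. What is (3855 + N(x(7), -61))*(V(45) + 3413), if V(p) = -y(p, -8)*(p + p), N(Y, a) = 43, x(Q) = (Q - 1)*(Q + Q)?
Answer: 12251414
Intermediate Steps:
x(Q) = 2*Q*(-1 + Q) (x(Q) = (-1 + Q)*(2*Q) = 2*Q*(-1 + Q))
V(p) = -6*p (V(p) = -3*(p + p) = -3*2*p = -6*p)
(3855 + N(x(7), -61))*(V(45) + 3413) = (3855 + 43)*(-6*45 + 3413) = 3898*(-270 + 3413) = 3898*3143 = 12251414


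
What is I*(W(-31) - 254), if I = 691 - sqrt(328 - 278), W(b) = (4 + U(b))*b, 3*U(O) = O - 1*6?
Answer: 8983/3 - 65*sqrt(2)/3 ≈ 2963.7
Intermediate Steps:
U(O) = -2 + O/3 (U(O) = (O - 1*6)/3 = (O - 6)/3 = (-6 + O)/3 = -2 + O/3)
W(b) = b*(2 + b/3) (W(b) = (4 + (-2 + b/3))*b = (2 + b/3)*b = b*(2 + b/3))
I = 691 - 5*sqrt(2) (I = 691 - sqrt(50) = 691 - 5*sqrt(2) ≈ 683.93)
I*(W(-31) - 254) = (691 - 5*sqrt(2))*((1/3)*(-31)*(6 - 31) - 254) = (691 - 5*sqrt(2))*((1/3)*(-31)*(-25) - 254) = (691 - 5*sqrt(2))*(775/3 - 254) = (691 - 5*sqrt(2))*(13/3) = 8983/3 - 65*sqrt(2)/3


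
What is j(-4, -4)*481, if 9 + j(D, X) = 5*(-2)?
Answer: -9139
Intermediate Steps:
j(D, X) = -19 (j(D, X) = -9 + 5*(-2) = -9 - 10 = -19)
j(-4, -4)*481 = -19*481 = -9139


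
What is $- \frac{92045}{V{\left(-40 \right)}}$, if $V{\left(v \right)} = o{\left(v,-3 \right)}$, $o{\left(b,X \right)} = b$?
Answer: $\frac{18409}{8} \approx 2301.1$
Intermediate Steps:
$V{\left(v \right)} = v$
$- \frac{92045}{V{\left(-40 \right)}} = - \frac{92045}{-40} = \left(-92045\right) \left(- \frac{1}{40}\right) = \frac{18409}{8}$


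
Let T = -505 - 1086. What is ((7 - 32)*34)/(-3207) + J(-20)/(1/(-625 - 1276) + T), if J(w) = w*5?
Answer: 265039075/808295487 ≈ 0.32790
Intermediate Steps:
T = -1591
J(w) = 5*w
((7 - 32)*34)/(-3207) + J(-20)/(1/(-625 - 1276) + T) = ((7 - 32)*34)/(-3207) + (5*(-20))/(1/(-625 - 1276) - 1591) = -25*34*(-1/3207) - 100/(1/(-1901) - 1591) = -850*(-1/3207) - 100/(-1/1901 - 1591) = 850/3207 - 100/(-3024492/1901) = 850/3207 - 100*(-1901/3024492) = 850/3207 + 47525/756123 = 265039075/808295487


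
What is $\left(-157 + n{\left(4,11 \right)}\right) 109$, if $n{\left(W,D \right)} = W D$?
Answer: $-12317$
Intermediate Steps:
$n{\left(W,D \right)} = D W$
$\left(-157 + n{\left(4,11 \right)}\right) 109 = \left(-157 + 11 \cdot 4\right) 109 = \left(-157 + 44\right) 109 = \left(-113\right) 109 = -12317$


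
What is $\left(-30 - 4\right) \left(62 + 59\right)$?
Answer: $-4114$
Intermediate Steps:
$\left(-30 - 4\right) \left(62 + 59\right) = \left(-34\right) 121 = -4114$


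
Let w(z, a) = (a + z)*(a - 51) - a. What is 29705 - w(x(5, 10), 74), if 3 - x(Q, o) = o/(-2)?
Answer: 27893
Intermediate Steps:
x(Q, o) = 3 + o/2 (x(Q, o) = 3 - o/(-2) = 3 - o*(-1)/2 = 3 - (-1)*o/2 = 3 + o/2)
w(z, a) = -a + (-51 + a)*(a + z) (w(z, a) = (a + z)*(-51 + a) - a = (-51 + a)*(a + z) - a = -a + (-51 + a)*(a + z))
29705 - w(x(5, 10), 74) = 29705 - (74**2 - 52*74 - 51*(3 + (1/2)*10) + 74*(3 + (1/2)*10)) = 29705 - (5476 - 3848 - 51*(3 + 5) + 74*(3 + 5)) = 29705 - (5476 - 3848 - 51*8 + 74*8) = 29705 - (5476 - 3848 - 408 + 592) = 29705 - 1*1812 = 29705 - 1812 = 27893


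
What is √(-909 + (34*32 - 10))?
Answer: 13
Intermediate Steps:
√(-909 + (34*32 - 10)) = √(-909 + (1088 - 10)) = √(-909 + 1078) = √169 = 13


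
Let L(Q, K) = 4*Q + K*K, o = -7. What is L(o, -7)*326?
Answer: 6846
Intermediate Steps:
L(Q, K) = K² + 4*Q (L(Q, K) = 4*Q + K² = K² + 4*Q)
L(o, -7)*326 = ((-7)² + 4*(-7))*326 = (49 - 28)*326 = 21*326 = 6846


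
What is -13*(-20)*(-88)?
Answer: -22880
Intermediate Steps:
-13*(-20)*(-88) = 260*(-88) = -22880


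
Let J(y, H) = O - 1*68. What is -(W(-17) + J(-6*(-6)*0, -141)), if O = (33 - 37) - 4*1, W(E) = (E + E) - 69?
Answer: 179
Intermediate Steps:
W(E) = -69 + 2*E (W(E) = 2*E - 69 = -69 + 2*E)
O = -8 (O = -4 - 4 = -8)
J(y, H) = -76 (J(y, H) = -8 - 1*68 = -8 - 68 = -76)
-(W(-17) + J(-6*(-6)*0, -141)) = -((-69 + 2*(-17)) - 76) = -((-69 - 34) - 76) = -(-103 - 76) = -1*(-179) = 179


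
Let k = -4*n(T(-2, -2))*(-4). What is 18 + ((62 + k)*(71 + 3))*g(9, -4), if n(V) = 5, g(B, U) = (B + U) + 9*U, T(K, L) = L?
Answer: -325730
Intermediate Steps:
g(B, U) = B + 10*U
k = 80 (k = -4*5*(-4) = -20*(-4) = 80)
18 + ((62 + k)*(71 + 3))*g(9, -4) = 18 + ((62 + 80)*(71 + 3))*(9 + 10*(-4)) = 18 + (142*74)*(9 - 40) = 18 + 10508*(-31) = 18 - 325748 = -325730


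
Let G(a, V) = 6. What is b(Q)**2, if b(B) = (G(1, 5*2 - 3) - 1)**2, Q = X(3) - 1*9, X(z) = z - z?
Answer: 625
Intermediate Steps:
X(z) = 0
Q = -9 (Q = 0 - 1*9 = 0 - 9 = -9)
b(B) = 25 (b(B) = (6 - 1)**2 = 5**2 = 25)
b(Q)**2 = 25**2 = 625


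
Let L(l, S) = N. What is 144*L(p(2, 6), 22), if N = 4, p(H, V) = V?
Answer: 576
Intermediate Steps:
L(l, S) = 4
144*L(p(2, 6), 22) = 144*4 = 576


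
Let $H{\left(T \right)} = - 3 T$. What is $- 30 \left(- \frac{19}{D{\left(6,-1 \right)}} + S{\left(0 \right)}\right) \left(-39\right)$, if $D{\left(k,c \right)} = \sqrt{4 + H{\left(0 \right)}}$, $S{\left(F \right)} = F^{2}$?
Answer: $-11115$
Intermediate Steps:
$D{\left(k,c \right)} = 2$ ($D{\left(k,c \right)} = \sqrt{4 - 0} = \sqrt{4 + 0} = \sqrt{4} = 2$)
$- 30 \left(- \frac{19}{D{\left(6,-1 \right)}} + S{\left(0 \right)}\right) \left(-39\right) = - 30 \left(- \frac{19}{2} + 0^{2}\right) \left(-39\right) = - 30 \left(\left(-19\right) \frac{1}{2} + 0\right) \left(-39\right) = - 30 \left(- \frac{19}{2} + 0\right) \left(-39\right) = \left(-30\right) \left(- \frac{19}{2}\right) \left(-39\right) = 285 \left(-39\right) = -11115$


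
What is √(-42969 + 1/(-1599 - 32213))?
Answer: I*√12281091758537/16906 ≈ 207.29*I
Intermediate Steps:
√(-42969 + 1/(-1599 - 32213)) = √(-42969 + 1/(-33812)) = √(-42969 - 1/33812) = √(-1452867829/33812) = I*√12281091758537/16906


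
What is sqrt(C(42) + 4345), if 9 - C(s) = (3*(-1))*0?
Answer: sqrt(4354) ≈ 65.985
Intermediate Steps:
C(s) = 9 (C(s) = 9 - 3*(-1)*0 = 9 - (-3)*0 = 9 - 1*0 = 9 + 0 = 9)
sqrt(C(42) + 4345) = sqrt(9 + 4345) = sqrt(4354)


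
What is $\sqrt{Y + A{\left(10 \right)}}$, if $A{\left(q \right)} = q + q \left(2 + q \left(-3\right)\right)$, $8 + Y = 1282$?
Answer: $2 \sqrt{251} \approx 31.686$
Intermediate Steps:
$Y = 1274$ ($Y = -8 + 1282 = 1274$)
$A{\left(q \right)} = q + q \left(2 - 3 q\right)$
$\sqrt{Y + A{\left(10 \right)}} = \sqrt{1274 + 3 \cdot 10 \left(1 - 10\right)} = \sqrt{1274 + 3 \cdot 10 \left(-9\right)} = \sqrt{1274 - 270} = \sqrt{1004} = 2 \sqrt{251}$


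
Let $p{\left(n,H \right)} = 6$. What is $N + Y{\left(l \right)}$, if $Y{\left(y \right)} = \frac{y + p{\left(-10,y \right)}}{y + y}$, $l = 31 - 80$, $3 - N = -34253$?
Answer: $\frac{3357131}{98} \approx 34256.0$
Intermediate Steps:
$N = 34256$ ($N = 3 - -34253 = 3 + 34253 = 34256$)
$l = -49$
$Y{\left(y \right)} = \frac{6 + y}{2 y}$ ($Y{\left(y \right)} = \frac{y + 6}{y + y} = \frac{6 + y}{2 y}$)
$N + Y{\left(l \right)} = 34256 + \frac{6 - 49}{2 \left(-49\right)} = 34256 + \frac{1}{2} \left(- \frac{1}{49}\right) \left(-43\right) = 34256 + \frac{43}{98} = \frac{3357131}{98}$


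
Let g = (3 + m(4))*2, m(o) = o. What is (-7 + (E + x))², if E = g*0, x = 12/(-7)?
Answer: 3721/49 ≈ 75.939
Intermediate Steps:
g = 14 (g = (3 + 4)*2 = 7*2 = 14)
x = -12/7 (x = 12*(-⅐) = -12/7 ≈ -1.7143)
E = 0 (E = 14*0 = 0)
(-7 + (E + x))² = (-7 + (0 - 12/7))² = (-7 - 12/7)² = (-61/7)² = 3721/49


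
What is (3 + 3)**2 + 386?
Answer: 422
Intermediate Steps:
(3 + 3)**2 + 386 = 6**2 + 386 = 36 + 386 = 422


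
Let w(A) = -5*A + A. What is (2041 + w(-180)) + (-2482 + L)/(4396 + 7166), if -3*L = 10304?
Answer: 47875148/17343 ≈ 2760.5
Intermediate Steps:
L = -10304/3 (L = -1/3*10304 = -10304/3 ≈ -3434.7)
w(A) = -4*A
(2041 + w(-180)) + (-2482 + L)/(4396 + 7166) = (2041 - 4*(-180)) + (-2482 - 10304/3)/(4396 + 7166) = (2041 + 720) - 17750/3/11562 = 2761 - 17750/3*1/11562 = 2761 - 8875/17343 = 47875148/17343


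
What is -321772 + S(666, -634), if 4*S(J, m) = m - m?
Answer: -321772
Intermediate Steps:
S(J, m) = 0 (S(J, m) = (m - m)/4 = (¼)*0 = 0)
-321772 + S(666, -634) = -321772 + 0 = -321772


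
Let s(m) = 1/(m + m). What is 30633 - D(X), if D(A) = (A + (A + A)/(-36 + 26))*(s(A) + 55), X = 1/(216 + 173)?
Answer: 59580187/1945 ≈ 30633.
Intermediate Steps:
s(m) = 1/(2*m)
X = 1/389 ≈ 0.0025707
D(A) = 4*A*(55 + 1/(2*A))/5 (D(A) = (A + (A + A)/(-36 + 26))*(1/(2*A) + 55) = (A + (2*A)/(-10))*(55 + 1/(2*A)) = (A + (2*A)*(-1/10))*(55 + 1/(2*A)) = (A - A/5)*(55 + 1/(2*A)) = (4*A/5)*(55 + 1/(2*A)) = 4*A*(55 + 1/(2*A))/5)
30633 - D(X) = 30633 - (2/5 + 44*(1/389)) = 30633 - (2/5 + 44/389) = 30633 - 1*998/1945 = 30633 - 998/1945 = 59580187/1945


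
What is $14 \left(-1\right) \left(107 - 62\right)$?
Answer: $-630$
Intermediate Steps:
$14 \left(-1\right) \left(107 - 62\right) = \left(-14\right) 45 = -630$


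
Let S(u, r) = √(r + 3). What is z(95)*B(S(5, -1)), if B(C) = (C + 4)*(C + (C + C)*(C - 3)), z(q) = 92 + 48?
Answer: 840 - 2240*√2 ≈ -2327.8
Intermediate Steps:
z(q) = 140
S(u, r) = √(3 + r)
B(C) = (4 + C)*(C + 2*C*(-3 + C)) (B(C) = (4 + C)*(C + (2*C)*(-3 + C)) = (4 + C)*(C + 2*C*(-3 + C)))
z(95)*B(S(5, -1)) = 140*(√(3 - 1)*(-20 + 2*(√(3 - 1))² + 3*√(3 - 1))) = 140*(√2*(-20 + 2*(√2)² + 3*√2)) = 140*(√2*(-20 + 2*2 + 3*√2)) = 140*(√2*(-20 + 4 + 3*√2)) = 140*(√2*(-16 + 3*√2)) = 140*√2*(-16 + 3*√2)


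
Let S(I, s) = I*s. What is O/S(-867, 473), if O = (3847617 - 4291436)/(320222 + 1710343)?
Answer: 26107/48983319495 ≈ 5.3298e-7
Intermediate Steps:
O = -26107/119445 (O = -443819/2030565 = -443819*1/2030565 = -26107/119445 ≈ -0.21857)
O/S(-867, 473) = -26107/(119445*((-867*473))) = -26107/119445/(-410091) = -26107/119445*(-1/410091) = 26107/48983319495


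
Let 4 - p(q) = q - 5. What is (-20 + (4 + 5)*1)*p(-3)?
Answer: -132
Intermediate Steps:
p(q) = 9 - q (p(q) = 4 - (q - 5) = 4 - (-5 + q) = 4 + (5 - q) = 9 - q)
(-20 + (4 + 5)*1)*p(-3) = (-20 + (4 + 5)*1)*(9 - 1*(-3)) = (-20 + 9*1)*(9 + 3) = (-20 + 9)*12 = -11*12 = -132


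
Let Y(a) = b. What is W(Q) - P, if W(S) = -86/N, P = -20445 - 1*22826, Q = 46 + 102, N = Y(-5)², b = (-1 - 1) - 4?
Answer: 778835/18 ≈ 43269.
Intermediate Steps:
b = -6 (b = -2 - 4 = -6)
Y(a) = -6
N = 36 (N = (-6)² = 36)
Q = 148
P = -43271 (P = -20445 - 22826 = -43271)
W(S) = -43/18 (W(S) = -86/36 = -86*1/36 = -43/18)
W(Q) - P = -43/18 - 1*(-43271) = -43/18 + 43271 = 778835/18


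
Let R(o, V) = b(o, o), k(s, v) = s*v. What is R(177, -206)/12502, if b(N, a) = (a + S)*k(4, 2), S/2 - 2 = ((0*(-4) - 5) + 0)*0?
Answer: 724/6251 ≈ 0.11582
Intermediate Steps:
S = 4 (S = 4 + 2*(((0*(-4) - 5) + 0)*0) = 4 + 2*(((0 - 5) + 0)*0) = 4 + 2*((-5 + 0)*0) = 4 + 2*(-5*0) = 4 + 2*0 = 4 + 0 = 4)
b(N, a) = 32 + 8*a (b(N, a) = (a + 4)*(4*2) = (4 + a)*8 = 32 + 8*a)
R(o, V) = 32 + 8*o
R(177, -206)/12502 = (32 + 8*177)/12502 = (32 + 1416)*(1/12502) = 1448*(1/12502) = 724/6251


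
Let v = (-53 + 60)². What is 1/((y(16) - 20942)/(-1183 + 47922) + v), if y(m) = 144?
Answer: 46739/2269413 ≈ 0.020595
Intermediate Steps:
v = 49 (v = 7² = 49)
1/((y(16) - 20942)/(-1183 + 47922) + v) = 1/((144 - 20942)/(-1183 + 47922) + 49) = 1/(-20798/46739 + 49) = 1/(2269413/46739) = 46739/2269413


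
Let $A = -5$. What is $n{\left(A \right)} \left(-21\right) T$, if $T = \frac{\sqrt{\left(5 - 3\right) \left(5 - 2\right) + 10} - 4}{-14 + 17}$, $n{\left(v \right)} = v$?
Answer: $0$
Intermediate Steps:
$T = 0$ ($T = \frac{\sqrt{2 \cdot 3 + 10} - 4}{3} = \left(\sqrt{6 + 10} - 4\right) \frac{1}{3} = \left(\sqrt{16} - 4\right) \frac{1}{3} = \left(4 - 4\right) \frac{1}{3} = 0 \cdot \frac{1}{3} = 0$)
$n{\left(A \right)} \left(-21\right) T = \left(-5\right) \left(-21\right) 0 = 105 \cdot 0 = 0$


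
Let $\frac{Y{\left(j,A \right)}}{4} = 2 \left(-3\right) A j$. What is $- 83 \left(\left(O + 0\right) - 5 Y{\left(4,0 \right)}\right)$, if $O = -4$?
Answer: $332$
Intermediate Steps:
$Y{\left(j,A \right)} = - 24 A j$ ($Y{\left(j,A \right)} = 4 \cdot 2 \left(-3\right) A j = 4 \left(- 6 A j\right) = - 24 A j$)
$- 83 \left(\left(O + 0\right) - 5 Y{\left(4,0 \right)}\right) = - 83 \left(\left(-4 + 0\right) - 5 \left(\left(-24\right) 0 \cdot 4\right)\right) = - 83 \left(-4 - 0\right) = - 83 \left(-4 + 0\right) = \left(-83\right) \left(-4\right) = 332$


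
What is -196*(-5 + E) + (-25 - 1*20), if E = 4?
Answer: 151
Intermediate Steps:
-196*(-5 + E) + (-25 - 1*20) = -196*(-5 + 4) + (-25 - 1*20) = -196*(-1) + (-25 - 20) = -49*(-4) - 45 = 196 - 45 = 151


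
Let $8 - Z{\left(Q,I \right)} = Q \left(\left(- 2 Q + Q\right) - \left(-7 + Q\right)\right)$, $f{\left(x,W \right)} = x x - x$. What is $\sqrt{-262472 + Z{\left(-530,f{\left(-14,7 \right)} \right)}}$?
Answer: $\sqrt{303046} \approx 550.5$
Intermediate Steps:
$f{\left(x,W \right)} = x^{2} - x$
$Z{\left(Q,I \right)} = 8 - Q \left(7 - 2 Q\right)$ ($Z{\left(Q,I \right)} = 8 - Q \left(\left(- 2 Q + Q\right) - \left(-7 + Q\right)\right) = 8 - Q \left(- Q - \left(-7 + Q\right)\right) = 8 - Q \left(7 - 2 Q\right)$)
$\sqrt{-262472 + Z{\left(-530,f{\left(-14,7 \right)} \right)}} = \sqrt{-262472 + \left(8 - -3710 + 2 \left(-530\right)^{2}\right)} = \sqrt{-262472 + \left(8 + 3710 + 2 \cdot 280900\right)} = \sqrt{-262472 + \left(8 + 3710 + 561800\right)} = \sqrt{-262472 + 565518} = \sqrt{303046}$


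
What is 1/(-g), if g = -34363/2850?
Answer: 2850/34363 ≈ 0.082938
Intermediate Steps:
g = -34363/2850 (g = -34363*1/2850 = -34363/2850 ≈ -12.057)
1/(-g) = 1/(-1*(-34363/2850)) = 1/(34363/2850) = 2850/34363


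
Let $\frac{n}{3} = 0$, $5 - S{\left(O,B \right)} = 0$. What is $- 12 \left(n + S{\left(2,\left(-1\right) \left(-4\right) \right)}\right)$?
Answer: $-60$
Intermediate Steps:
$S{\left(O,B \right)} = 5$ ($S{\left(O,B \right)} = 5 - 0 = 5 + 0 = 5$)
$n = 0$ ($n = 3 \cdot 0 = 0$)
$- 12 \left(n + S{\left(2,\left(-1\right) \left(-4\right) \right)}\right) = - 12 \left(0 + 5\right) = \left(-12\right) 5 = -60$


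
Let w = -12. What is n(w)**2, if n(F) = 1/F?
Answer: 1/144 ≈ 0.0069444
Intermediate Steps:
n(w)**2 = (1/(-12))**2 = (-1/12)**2 = 1/144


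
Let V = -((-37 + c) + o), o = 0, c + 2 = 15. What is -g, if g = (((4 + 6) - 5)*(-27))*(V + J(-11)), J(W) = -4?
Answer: 2700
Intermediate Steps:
c = 13 (c = -2 + 15 = 13)
V = 24 (V = -((-37 + 13) + 0) = -(-24 + 0) = -1*(-24) = 24)
g = -2700 (g = (((4 + 6) - 5)*(-27))*(24 - 4) = ((10 - 5)*(-27))*20 = (5*(-27))*20 = -135*20 = -2700)
-g = -1*(-2700) = 2700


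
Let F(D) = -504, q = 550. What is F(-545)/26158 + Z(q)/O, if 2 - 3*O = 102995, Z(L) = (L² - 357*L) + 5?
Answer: -127004787/40819559 ≈ -3.1114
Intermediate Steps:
Z(L) = 5 + L² - 357*L
O = -34331 (O = ⅔ - ⅓*102995 = ⅔ - 102995/3 = -34331)
F(-545)/26158 + Z(q)/O = -504/26158 + (5 + 550² - 357*550)/(-34331) = -504*1/26158 + (5 + 302500 - 196350)*(-1/34331) = -252/13079 + 106155*(-1/34331) = -252/13079 - 106155/34331 = -127004787/40819559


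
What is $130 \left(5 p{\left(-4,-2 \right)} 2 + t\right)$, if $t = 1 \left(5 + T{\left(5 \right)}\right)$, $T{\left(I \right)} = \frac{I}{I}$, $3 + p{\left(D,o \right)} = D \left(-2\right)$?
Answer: $7280$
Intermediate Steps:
$p{\left(D,o \right)} = -3 - 2 D$ ($p{\left(D,o \right)} = -3 + D \left(-2\right) = -3 - 2 D$)
$T{\left(I \right)} = 1$
$t = 6$ ($t = 1 \left(5 + 1\right) = 1 \cdot 6 = 6$)
$130 \left(5 p{\left(-4,-2 \right)} 2 + t\right) = 130 \left(5 \left(-3 - -8\right) 2 + 6\right) = 130 \left(5 \left(-3 + 8\right) 2 + 6\right) = 130 \left(5 \cdot 5 \cdot 2 + 6\right) = 130 \left(25 \cdot 2 + 6\right) = 130 \left(50 + 6\right) = 130 \cdot 56 = 7280$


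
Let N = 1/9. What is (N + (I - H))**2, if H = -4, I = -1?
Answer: 784/81 ≈ 9.6790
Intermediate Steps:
N = 1/9 ≈ 0.11111
(N + (I - H))**2 = (1/9 + (-1 - 1*(-4)))**2 = (1/9 + (-1 + 4))**2 = (1/9 + 3)**2 = (28/9)**2 = 784/81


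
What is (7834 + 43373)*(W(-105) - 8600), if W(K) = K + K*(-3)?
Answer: -429626730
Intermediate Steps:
W(K) = -2*K (W(K) = K - 3*K = -2*K)
(7834 + 43373)*(W(-105) - 8600) = (7834 + 43373)*(-2*(-105) - 8600) = 51207*(210 - 8600) = 51207*(-8390) = -429626730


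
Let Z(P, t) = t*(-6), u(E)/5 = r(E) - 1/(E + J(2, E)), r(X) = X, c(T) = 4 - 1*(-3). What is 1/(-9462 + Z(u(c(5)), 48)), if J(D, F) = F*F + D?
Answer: -1/9750 ≈ -0.00010256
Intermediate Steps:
c(T) = 7 (c(T) = 4 + 3 = 7)
J(D, F) = D + F² (J(D, F) = F² + D = D + F²)
u(E) = -5/(2 + E + E²) + 5*E (u(E) = 5*(E - 1/(E + (2 + E²))) = 5*(E - 1/(2 + E + E²)) = -5/(2 + E + E²) + 5*E)
Z(P, t) = -6*t
1/(-9462 + Z(u(c(5)), 48)) = 1/(-9462 - 6*48) = 1/(-9462 - 288) = 1/(-9750) = -1/9750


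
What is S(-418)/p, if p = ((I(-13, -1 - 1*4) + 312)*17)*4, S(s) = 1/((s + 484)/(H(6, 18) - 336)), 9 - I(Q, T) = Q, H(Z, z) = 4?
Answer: -83/374748 ≈ -0.00022148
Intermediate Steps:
I(Q, T) = 9 - Q
S(s) = 1/(-121/83 - s/332) (S(s) = 1/((s + 484)/(4 - 336)) = 1/((484 + s)/(-332)) = 1/((484 + s)*(-1/332)) = 1/(-121/83 - s/332))
p = 22712 (p = (((9 - 1*(-13)) + 312)*17)*4 = (((9 + 13) + 312)*17)*4 = ((22 + 312)*17)*4 = (334*17)*4 = 5678*4 = 22712)
S(-418)/p = -332/(484 - 418)/22712 = -332/66*(1/22712) = -332*1/66*(1/22712) = -166/33*1/22712 = -83/374748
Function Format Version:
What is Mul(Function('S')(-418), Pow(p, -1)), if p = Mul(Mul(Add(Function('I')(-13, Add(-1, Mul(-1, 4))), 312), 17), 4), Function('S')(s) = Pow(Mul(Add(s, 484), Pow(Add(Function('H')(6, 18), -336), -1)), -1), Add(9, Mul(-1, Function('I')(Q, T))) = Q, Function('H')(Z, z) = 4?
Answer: Rational(-83, 374748) ≈ -0.00022148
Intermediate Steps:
Function('I')(Q, T) = Add(9, Mul(-1, Q))
Function('S')(s) = Pow(Add(Rational(-121, 83), Mul(Rational(-1, 332), s)), -1) (Function('S')(s) = Pow(Mul(Add(s, 484), Pow(Add(4, -336), -1)), -1) = Pow(Mul(Add(484, s), Pow(-332, -1)), -1) = Pow(Mul(Add(484, s), Rational(-1, 332)), -1) = Pow(Add(Rational(-121, 83), Mul(Rational(-1, 332), s)), -1))
p = 22712 (p = Mul(Mul(Add(Add(9, Mul(-1, -13)), 312), 17), 4) = Mul(Mul(Add(Add(9, 13), 312), 17), 4) = Mul(Mul(Add(22, 312), 17), 4) = Mul(Mul(334, 17), 4) = Mul(5678, 4) = 22712)
Mul(Function('S')(-418), Pow(p, -1)) = Mul(Mul(-332, Pow(Add(484, -418), -1)), Pow(22712, -1)) = Mul(Mul(-332, Pow(66, -1)), Rational(1, 22712)) = Mul(Mul(-332, Rational(1, 66)), Rational(1, 22712)) = Mul(Rational(-166, 33), Rational(1, 22712)) = Rational(-83, 374748)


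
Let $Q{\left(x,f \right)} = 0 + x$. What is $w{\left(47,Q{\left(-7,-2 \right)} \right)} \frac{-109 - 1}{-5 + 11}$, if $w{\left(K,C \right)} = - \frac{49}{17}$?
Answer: $\frac{2695}{51} \approx 52.843$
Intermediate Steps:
$Q{\left(x,f \right)} = x$
$w{\left(K,C \right)} = - \frac{49}{17}$ ($w{\left(K,C \right)} = \left(-49\right) \frac{1}{17} = - \frac{49}{17}$)
$w{\left(47,Q{\left(-7,-2 \right)} \right)} \frac{-109 - 1}{-5 + 11} = - \frac{49 \frac{-109 - 1}{-5 + 11}}{17} = - \frac{49 \left(- \frac{110}{6}\right)}{17} = - \frac{49 \left(\left(-110\right) \frac{1}{6}\right)}{17} = \left(- \frac{49}{17}\right) \left(- \frac{55}{3}\right) = \frac{2695}{51}$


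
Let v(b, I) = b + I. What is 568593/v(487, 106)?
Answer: 568593/593 ≈ 958.84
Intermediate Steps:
v(b, I) = I + b
568593/v(487, 106) = 568593/(106 + 487) = 568593/593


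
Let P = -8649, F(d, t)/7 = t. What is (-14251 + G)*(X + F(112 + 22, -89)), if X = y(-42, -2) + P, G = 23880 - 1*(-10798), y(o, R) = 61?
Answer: -188153097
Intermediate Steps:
F(d, t) = 7*t
G = 34678 (G = 23880 + 10798 = 34678)
X = -8588 (X = 61 - 8649 = -8588)
(-14251 + G)*(X + F(112 + 22, -89)) = (-14251 + 34678)*(-8588 + 7*(-89)) = 20427*(-8588 - 623) = 20427*(-9211) = -188153097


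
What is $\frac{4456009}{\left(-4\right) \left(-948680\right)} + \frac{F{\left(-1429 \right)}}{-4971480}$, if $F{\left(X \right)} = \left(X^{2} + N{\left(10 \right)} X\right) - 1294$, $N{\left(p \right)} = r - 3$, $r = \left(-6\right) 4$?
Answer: $\frac{118854037381}{157211454880} \approx 0.75601$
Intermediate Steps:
$r = -24$
$N{\left(p \right)} = -27$ ($N{\left(p \right)} = -24 - 3 = -27$)
$F{\left(X \right)} = -1294 + X^{2} - 27 X$ ($F{\left(X \right)} = \left(X^{2} - 27 X\right) - 1294 = -1294 + X^{2} - 27 X$)
$\frac{4456009}{\left(-4\right) \left(-948680\right)} + \frac{F{\left(-1429 \right)}}{-4971480} = \frac{4456009}{\left(-4\right) \left(-948680\right)} + \frac{-1294 + \left(-1429\right)^{2} - -38583}{-4971480} = \frac{4456009}{3794720} + \left(-1294 + 2042041 + 38583\right) \left(- \frac{1}{4971480}\right) = 4456009 \cdot \frac{1}{3794720} + 2079330 \left(- \frac{1}{4971480}\right) = \frac{4456009}{3794720} - \frac{69311}{165716} = \frac{118854037381}{157211454880}$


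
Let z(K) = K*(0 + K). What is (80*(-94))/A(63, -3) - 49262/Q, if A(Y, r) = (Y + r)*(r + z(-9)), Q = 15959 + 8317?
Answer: -1721257/473382 ≈ -3.6361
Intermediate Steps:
Q = 24276
z(K) = K² (z(K) = K*K = K²)
A(Y, r) = (81 + r)*(Y + r) (A(Y, r) = (Y + r)*(r + (-9)²) = (Y + r)*(r + 81) = (Y + r)*(81 + r) = (81 + r)*(Y + r))
(80*(-94))/A(63, -3) - 49262/Q = (80*(-94))/((-3)² + 81*63 + 81*(-3) + 63*(-3)) - 49262/24276 = -7520/(9 + 5103 - 243 - 189) - 49262*1/24276 = -7520/4680 - 24631/12138 = -7520*1/4680 - 24631/12138 = -188/117 - 24631/12138 = -1721257/473382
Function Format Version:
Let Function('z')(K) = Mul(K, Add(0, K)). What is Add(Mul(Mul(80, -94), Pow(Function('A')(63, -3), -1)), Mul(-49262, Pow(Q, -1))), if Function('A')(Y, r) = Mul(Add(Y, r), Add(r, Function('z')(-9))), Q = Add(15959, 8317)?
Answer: Rational(-1721257, 473382) ≈ -3.6361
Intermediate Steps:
Q = 24276
Function('z')(K) = Pow(K, 2) (Function('z')(K) = Mul(K, K) = Pow(K, 2))
Function('A')(Y, r) = Mul(Add(81, r), Add(Y, r)) (Function('A')(Y, r) = Mul(Add(Y, r), Add(r, Pow(-9, 2))) = Mul(Add(Y, r), Add(r, 81)) = Mul(Add(Y, r), Add(81, r)) = Mul(Add(81, r), Add(Y, r)))
Add(Mul(Mul(80, -94), Pow(Function('A')(63, -3), -1)), Mul(-49262, Pow(Q, -1))) = Add(Mul(Mul(80, -94), Pow(Add(Pow(-3, 2), Mul(81, 63), Mul(81, -3), Mul(63, -3)), -1)), Mul(-49262, Pow(24276, -1))) = Add(Mul(-7520, Pow(Add(9, 5103, -243, -189), -1)), Mul(-49262, Rational(1, 24276))) = Add(Mul(-7520, Pow(4680, -1)), Rational(-24631, 12138)) = Add(Mul(-7520, Rational(1, 4680)), Rational(-24631, 12138)) = Add(Rational(-188, 117), Rational(-24631, 12138)) = Rational(-1721257, 473382)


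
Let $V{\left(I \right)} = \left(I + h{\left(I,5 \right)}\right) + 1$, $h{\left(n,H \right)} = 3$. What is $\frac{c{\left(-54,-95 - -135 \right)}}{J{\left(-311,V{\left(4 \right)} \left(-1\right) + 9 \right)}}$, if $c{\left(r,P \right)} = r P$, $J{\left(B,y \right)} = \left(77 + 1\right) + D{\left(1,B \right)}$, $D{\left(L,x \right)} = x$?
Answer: $\frac{2160}{233} \approx 9.2704$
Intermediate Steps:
$V{\left(I \right)} = 4 + I$ ($V{\left(I \right)} = \left(I + 3\right) + 1 = \left(3 + I\right) + 1 = 4 + I$)
$J{\left(B,y \right)} = 78 + B$ ($J{\left(B,y \right)} = \left(77 + 1\right) + B = 78 + B$)
$c{\left(r,P \right)} = P r$
$\frac{c{\left(-54,-95 - -135 \right)}}{J{\left(-311,V{\left(4 \right)} \left(-1\right) + 9 \right)}} = \frac{\left(-95 - -135\right) \left(-54\right)}{78 - 311} = \frac{\left(-95 + 135\right) \left(-54\right)}{-233} = 40 \left(-54\right) \left(- \frac{1}{233}\right) = \left(-2160\right) \left(- \frac{1}{233}\right) = \frac{2160}{233}$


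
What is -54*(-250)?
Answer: 13500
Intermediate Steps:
-54*(-250) = -1*(-13500) = 13500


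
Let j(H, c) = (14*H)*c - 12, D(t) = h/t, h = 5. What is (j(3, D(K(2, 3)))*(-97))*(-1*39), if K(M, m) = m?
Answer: 219414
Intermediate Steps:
D(t) = 5/t
j(H, c) = -12 + 14*H*c (j(H, c) = 14*H*c - 12 = -12 + 14*H*c)
(j(3, D(K(2, 3)))*(-97))*(-1*39) = ((-12 + 14*3*(5/3))*(-97))*(-1*39) = ((-12 + 14*3*(5*(⅓)))*(-97))*(-39) = ((-12 + 14*3*(5/3))*(-97))*(-39) = ((-12 + 70)*(-97))*(-39) = (58*(-97))*(-39) = -5626*(-39) = 219414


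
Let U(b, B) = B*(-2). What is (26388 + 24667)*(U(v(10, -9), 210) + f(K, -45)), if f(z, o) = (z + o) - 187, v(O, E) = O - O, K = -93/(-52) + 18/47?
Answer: -81084580955/2444 ≈ -3.3177e+7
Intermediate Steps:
K = 5307/2444 (K = -93*(-1/52) + 18*(1/47) = 93/52 + 18/47 = 5307/2444 ≈ 2.1714)
v(O, E) = 0
U(b, B) = -2*B
f(z, o) = -187 + o + z (f(z, o) = (o + z) - 187 = -187 + o + z)
(26388 + 24667)*(U(v(10, -9), 210) + f(K, -45)) = (26388 + 24667)*(-2*210 + (-187 - 45 + 5307/2444)) = 51055*(-420 - 561701/2444) = 51055*(-1588181/2444) = -81084580955/2444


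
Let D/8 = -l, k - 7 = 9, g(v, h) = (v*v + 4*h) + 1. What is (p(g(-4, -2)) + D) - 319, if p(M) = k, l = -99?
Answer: 489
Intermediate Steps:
g(v, h) = 1 + v² + 4*h (g(v, h) = (v² + 4*h) + 1 = 1 + v² + 4*h)
k = 16 (k = 7 + 9 = 16)
p(M) = 16
D = 792 (D = 8*(-1*(-99)) = 8*99 = 792)
(p(g(-4, -2)) + D) - 319 = (16 + 792) - 319 = 808 - 319 = 489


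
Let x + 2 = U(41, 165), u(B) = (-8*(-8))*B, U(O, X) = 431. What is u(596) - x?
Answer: 37715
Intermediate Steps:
u(B) = 64*B
x = 429 (x = -2 + 431 = 429)
u(596) - x = 64*596 - 1*429 = 38144 - 429 = 37715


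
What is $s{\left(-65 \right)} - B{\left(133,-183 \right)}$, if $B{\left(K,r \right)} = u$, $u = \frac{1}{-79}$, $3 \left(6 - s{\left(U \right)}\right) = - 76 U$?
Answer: $- \frac{388835}{237} \approx -1640.7$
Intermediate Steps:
$s{\left(U \right)} = 6 + \frac{76 U}{3}$ ($s{\left(U \right)} = 6 - \frac{\left(-76\right) U}{3} = 6 + \frac{76 U}{3}$)
$u = - \frac{1}{79} \approx -0.012658$
$B{\left(K,r \right)} = - \frac{1}{79}$
$s{\left(-65 \right)} - B{\left(133,-183 \right)} = \left(6 + \frac{76}{3} \left(-65\right)\right) - - \frac{1}{79} = \left(6 - \frac{4940}{3}\right) + \frac{1}{79} = - \frac{4922}{3} + \frac{1}{79} = - \frac{388835}{237}$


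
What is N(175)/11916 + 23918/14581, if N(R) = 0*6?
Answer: 23918/14581 ≈ 1.6404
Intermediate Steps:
N(R) = 0
N(175)/11916 + 23918/14581 = 0/11916 + 23918/14581 = 0*(1/11916) + 23918*(1/14581) = 0 + 23918/14581 = 23918/14581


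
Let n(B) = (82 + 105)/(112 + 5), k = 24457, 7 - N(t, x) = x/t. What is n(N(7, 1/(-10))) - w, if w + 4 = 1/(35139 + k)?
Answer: 39035263/6972732 ≈ 5.5983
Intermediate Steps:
N(t, x) = 7 - x/t
n(B) = 187/117
w = -238383/59596 (w = -4 + 1/(35139 + 24457) = -4 + 1/59596 = -238383/59596 ≈ -4.0000)
n(N(7, 1/(-10))) - w = 187/117 - 1*(-238383/59596) = 187/117 + 238383/59596 = 39035263/6972732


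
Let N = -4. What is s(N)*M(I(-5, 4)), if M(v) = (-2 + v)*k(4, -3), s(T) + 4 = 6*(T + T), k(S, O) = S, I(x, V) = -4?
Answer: 1248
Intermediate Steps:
s(T) = -4 + 12*T (s(T) = -4 + 6*(T + T) = -4 + 6*(2*T) = -4 + 12*T)
M(v) = -8 + 4*v (M(v) = (-2 + v)*4 = -8 + 4*v)
s(N)*M(I(-5, 4)) = (-4 + 12*(-4))*(-8 + 4*(-4)) = (-4 - 48)*(-8 - 16) = -52*(-24) = 1248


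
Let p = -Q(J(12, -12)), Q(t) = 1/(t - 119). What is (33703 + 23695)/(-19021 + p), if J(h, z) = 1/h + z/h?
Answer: -82595722/27371207 ≈ -3.0176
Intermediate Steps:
J(h, z) = 1/h + z/h
Q(t) = 1/(-119 + t)
p = 12/1439 (p = -1/(-119 + (1 - 12)/12) = -1/(-119 + (1/12)*(-11)) = -1/(-119 - 11/12) = -1/(-1439/12) = -1*(-12/1439) = 12/1439 ≈ 0.0083391)
(33703 + 23695)/(-19021 + p) = (33703 + 23695)/(-19021 + 12/1439) = 57398/(-27371207/1439) = 57398*(-1439/27371207) = -82595722/27371207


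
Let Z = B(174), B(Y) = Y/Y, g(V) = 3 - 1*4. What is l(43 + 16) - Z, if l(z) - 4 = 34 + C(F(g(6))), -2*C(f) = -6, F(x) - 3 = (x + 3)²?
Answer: 40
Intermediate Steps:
g(V) = -1 (g(V) = 3 - 4 = -1)
F(x) = 3 + (3 + x)² (F(x) = 3 + (x + 3)² = 3 + (3 + x)²)
B(Y) = 1
Z = 1
C(f) = 3 (C(f) = -½*(-6) = 3)
l(z) = 41 (l(z) = 4 + (34 + 3) = 4 + 37 = 41)
l(43 + 16) - Z = 41 - 1*1 = 41 - 1 = 40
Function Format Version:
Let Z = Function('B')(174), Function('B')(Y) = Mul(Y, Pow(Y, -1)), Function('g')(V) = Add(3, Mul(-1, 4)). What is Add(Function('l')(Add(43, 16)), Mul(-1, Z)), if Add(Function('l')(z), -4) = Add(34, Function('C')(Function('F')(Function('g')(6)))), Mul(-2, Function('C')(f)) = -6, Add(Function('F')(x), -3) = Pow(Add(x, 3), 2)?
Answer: 40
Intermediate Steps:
Function('g')(V) = -1 (Function('g')(V) = Add(3, -4) = -1)
Function('F')(x) = Add(3, Pow(Add(3, x), 2)) (Function('F')(x) = Add(3, Pow(Add(x, 3), 2)) = Add(3, Pow(Add(3, x), 2)))
Function('B')(Y) = 1
Z = 1
Function('C')(f) = 3 (Function('C')(f) = Mul(Rational(-1, 2), -6) = 3)
Function('l')(z) = 41 (Function('l')(z) = Add(4, Add(34, 3)) = Add(4, 37) = 41)
Add(Function('l')(Add(43, 16)), Mul(-1, Z)) = Add(41, Mul(-1, 1)) = Add(41, -1) = 40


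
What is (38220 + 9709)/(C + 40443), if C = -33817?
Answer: 47929/6626 ≈ 7.2335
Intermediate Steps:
(38220 + 9709)/(C + 40443) = (38220 + 9709)/(-33817 + 40443) = 47929/6626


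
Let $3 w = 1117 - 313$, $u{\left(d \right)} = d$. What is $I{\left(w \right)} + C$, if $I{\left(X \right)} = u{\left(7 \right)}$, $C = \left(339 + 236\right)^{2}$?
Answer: $330632$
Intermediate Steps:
$w = 268$ ($w = \frac{1117 - 313}{3} = \frac{1}{3} \cdot 804 = 268$)
$C = 330625$ ($C = 575^{2} = 330625$)
$I{\left(X \right)} = 7$
$I{\left(w \right)} + C = 7 + 330625 = 330632$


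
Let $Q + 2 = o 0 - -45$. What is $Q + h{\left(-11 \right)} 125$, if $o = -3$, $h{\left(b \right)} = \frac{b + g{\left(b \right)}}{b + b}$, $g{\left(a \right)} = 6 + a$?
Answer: $\frac{1473}{11} \approx 133.91$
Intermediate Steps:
$h{\left(b \right)} = \frac{6 + 2 b}{2 b}$ ($h{\left(b \right)} = \frac{b + \left(6 + b\right)}{b + b} = \frac{6 + 2 b}{2 b}$)
$Q = 43$ ($Q = -2 - -45 = -2 + \left(0 + 45\right) = -2 + 45 = 43$)
$Q + h{\left(-11 \right)} 125 = 43 + \frac{3 - 11}{-11} \cdot 125 = 43 + \left(- \frac{1}{11}\right) \left(-8\right) 125 = 43 + \frac{8}{11} \cdot 125 = 43 + \frac{1000}{11} = \frac{1473}{11}$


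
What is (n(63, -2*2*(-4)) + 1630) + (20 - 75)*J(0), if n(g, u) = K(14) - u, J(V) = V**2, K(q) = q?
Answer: 1628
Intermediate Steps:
n(g, u) = 14 - u
(n(63, -2*2*(-4)) + 1630) + (20 - 75)*J(0) = ((14 - (-2*2)*(-4)) + 1630) + (20 - 75)*0**2 = ((14 - (-4)*(-4)) + 1630) - 55*0 = ((14 - 1*16) + 1630) + 0 = ((14 - 16) + 1630) + 0 = (-2 + 1630) + 0 = 1628 + 0 = 1628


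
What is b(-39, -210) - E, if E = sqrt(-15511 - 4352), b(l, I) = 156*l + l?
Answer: -6123 - 3*I*sqrt(2207) ≈ -6123.0 - 140.94*I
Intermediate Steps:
b(l, I) = 157*l
E = 3*I*sqrt(2207) (E = sqrt(-19863) = 3*I*sqrt(2207) ≈ 140.94*I)
b(-39, -210) - E = 157*(-39) - 3*I*sqrt(2207) = -6123 - 3*I*sqrt(2207)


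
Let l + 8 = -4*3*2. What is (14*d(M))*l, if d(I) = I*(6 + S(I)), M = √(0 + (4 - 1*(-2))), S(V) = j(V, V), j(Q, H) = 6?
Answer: -5376*√6 ≈ -13168.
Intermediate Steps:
S(V) = 6
M = √6 (M = √(0 + (4 + 2)) = √(0 + 6) = √6 ≈ 2.4495)
d(I) = 12*I (d(I) = I*(6 + 6) = I*12 = 12*I)
l = -32 (l = -8 - 4*3*2 = -8 - 12*2 = -8 - 24 = -32)
(14*d(M))*l = (14*(12*√6))*(-32) = (168*√6)*(-32) = -5376*√6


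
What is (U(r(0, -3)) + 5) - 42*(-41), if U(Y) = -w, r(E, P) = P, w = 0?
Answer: 1727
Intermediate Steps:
U(Y) = 0 (U(Y) = -1*0 = 0)
(U(r(0, -3)) + 5) - 42*(-41) = (0 + 5) - 42*(-41) = 5 + 1722 = 1727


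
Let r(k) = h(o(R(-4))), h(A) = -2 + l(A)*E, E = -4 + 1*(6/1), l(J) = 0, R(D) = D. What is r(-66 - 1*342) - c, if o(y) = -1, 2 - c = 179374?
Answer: 179370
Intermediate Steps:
c = -179372 (c = 2 - 1*179374 = 2 - 179374 = -179372)
E = 2 (E = -4 + 1*(6*1) = -4 + 1*6 = -4 + 6 = 2)
h(A) = -2 (h(A) = -2 + 0*2 = -2 + 0 = -2)
r(k) = -2
r(-66 - 1*342) - c = -2 - 1*(-179372) = -2 + 179372 = 179370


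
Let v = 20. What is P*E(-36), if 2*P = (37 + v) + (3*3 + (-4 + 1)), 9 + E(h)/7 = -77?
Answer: -18963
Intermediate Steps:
E(h) = -602 (E(h) = -63 + 7*(-77) = -63 - 539 = -602)
P = 63/2 (P = ((37 + 20) + (3*3 + (-4 + 1)))/2 = (57 + (9 - 3))/2 = (57 + 6)/2 = (½)*63 = 63/2 ≈ 31.500)
P*E(-36) = (63/2)*(-602) = -18963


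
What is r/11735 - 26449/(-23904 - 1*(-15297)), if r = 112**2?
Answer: 418345223/101003145 ≈ 4.1419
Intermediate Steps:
r = 12544
r/11735 - 26449/(-23904 - 1*(-15297)) = 12544/11735 - 26449/(-23904 - 1*(-15297)) = 12544*(1/11735) - 26449/(-23904 + 15297) = 12544/11735 - 26449/(-8607) = 12544/11735 - 26449*(-1/8607) = 12544/11735 + 26449/8607 = 418345223/101003145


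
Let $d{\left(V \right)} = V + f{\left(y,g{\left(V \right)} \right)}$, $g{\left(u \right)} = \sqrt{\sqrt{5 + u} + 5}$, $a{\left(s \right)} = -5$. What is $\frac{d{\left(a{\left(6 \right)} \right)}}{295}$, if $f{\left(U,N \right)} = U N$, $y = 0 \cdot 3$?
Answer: $- \frac{1}{59} \approx -0.016949$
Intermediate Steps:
$y = 0$
$g{\left(u \right)} = \sqrt{5 + \sqrt{5 + u}}$
$f{\left(U,N \right)} = N U$
$d{\left(V \right)} = V$ ($d{\left(V \right)} = V + \sqrt{5 + \sqrt{5 + V}} 0 = V + 0 = V$)
$\frac{d{\left(a{\left(6 \right)} \right)}}{295} = - \frac{5}{295} = \left(-5\right) \frac{1}{295} = - \frac{1}{59}$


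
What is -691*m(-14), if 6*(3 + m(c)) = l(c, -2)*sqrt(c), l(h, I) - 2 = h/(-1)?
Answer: 2073 - 5528*I*sqrt(14)/3 ≈ 2073.0 - 6894.6*I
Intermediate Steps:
l(h, I) = 2 - h (l(h, I) = 2 + h/(-1) = 2 + h*(-1) = 2 - h)
m(c) = -3 + sqrt(c)*(2 - c)/6 (m(c) = -3 + ((2 - c)*sqrt(c))/6 = -3 + (sqrt(c)*(2 - c))/6 = -3 + sqrt(c)*(2 - c)/6)
-691*m(-14) = -691*(-3 + sqrt(-14)*(2 - 1*(-14))/6) = -691*(-3 + (I*sqrt(14))*(2 + 14)/6) = -691*(-3 + (1/6)*(I*sqrt(14))*16) = -691*(-3 + 8*I*sqrt(14)/3) = 2073 - 5528*I*sqrt(14)/3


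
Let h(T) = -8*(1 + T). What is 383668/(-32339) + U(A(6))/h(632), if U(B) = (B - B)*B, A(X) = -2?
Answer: -383668/32339 ≈ -11.864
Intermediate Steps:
U(B) = 0 (U(B) = 0*B = 0)
h(T) = -8 - 8*T
383668/(-32339) + U(A(6))/h(632) = 383668/(-32339) + 0/(-8 - 8*632) = 383668*(-1/32339) + 0/(-8 - 5056) = -383668/32339 + 0/(-5064) = -383668/32339 + 0*(-1/5064) = -383668/32339 + 0 = -383668/32339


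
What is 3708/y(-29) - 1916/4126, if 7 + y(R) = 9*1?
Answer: 3823844/2063 ≈ 1853.5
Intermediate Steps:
y(R) = 2 (y(R) = -7 + 9*1 = -7 + 9 = 2)
3708/y(-29) - 1916/4126 = 3708/2 - 1916/4126 = 3708*(½) - 1916*1/4126 = 1854 - 958/2063 = 3823844/2063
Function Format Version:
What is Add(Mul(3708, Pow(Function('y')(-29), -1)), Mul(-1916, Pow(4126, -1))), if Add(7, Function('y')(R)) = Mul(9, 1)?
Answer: Rational(3823844, 2063) ≈ 1853.5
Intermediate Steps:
Function('y')(R) = 2 (Function('y')(R) = Add(-7, Mul(9, 1)) = Add(-7, 9) = 2)
Add(Mul(3708, Pow(Function('y')(-29), -1)), Mul(-1916, Pow(4126, -1))) = Add(Mul(3708, Pow(2, -1)), Mul(-1916, Pow(4126, -1))) = Add(Mul(3708, Rational(1, 2)), Mul(-1916, Rational(1, 4126))) = Add(1854, Rational(-958, 2063)) = Rational(3823844, 2063)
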